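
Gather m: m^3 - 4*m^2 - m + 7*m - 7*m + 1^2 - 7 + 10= m^3 - 4*m^2 - m + 4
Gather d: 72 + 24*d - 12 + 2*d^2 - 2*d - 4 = 2*d^2 + 22*d + 56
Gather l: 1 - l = 1 - l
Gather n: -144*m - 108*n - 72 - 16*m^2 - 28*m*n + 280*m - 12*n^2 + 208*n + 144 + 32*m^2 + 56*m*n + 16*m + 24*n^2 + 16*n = 16*m^2 + 152*m + 12*n^2 + n*(28*m + 116) + 72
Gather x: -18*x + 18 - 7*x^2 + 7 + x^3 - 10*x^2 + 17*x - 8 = x^3 - 17*x^2 - x + 17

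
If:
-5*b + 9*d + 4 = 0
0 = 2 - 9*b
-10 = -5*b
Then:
No Solution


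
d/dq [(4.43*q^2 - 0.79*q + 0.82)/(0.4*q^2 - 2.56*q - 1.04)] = (-11.0248*q^2 - 9.8704*q + 2.9208)/(0.16*q^4 - 2.048*q^3 + 5.7216*q^2 + 5.3248*q + 1.0816)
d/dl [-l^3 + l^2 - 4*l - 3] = -3*l^2 + 2*l - 4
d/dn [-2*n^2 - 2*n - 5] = -4*n - 2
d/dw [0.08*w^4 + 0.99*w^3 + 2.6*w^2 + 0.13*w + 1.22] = 0.32*w^3 + 2.97*w^2 + 5.2*w + 0.13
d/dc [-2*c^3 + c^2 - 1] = 2*c*(1 - 3*c)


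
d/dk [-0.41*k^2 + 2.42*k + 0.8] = 2.42 - 0.82*k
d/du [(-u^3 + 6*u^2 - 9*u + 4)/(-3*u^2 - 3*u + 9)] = (u^4 + 2*u^3 - 24*u^2 + 44*u - 23)/(3*(u^4 + 2*u^3 - 5*u^2 - 6*u + 9))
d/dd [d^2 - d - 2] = 2*d - 1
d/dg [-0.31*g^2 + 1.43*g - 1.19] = 1.43 - 0.62*g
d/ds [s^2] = 2*s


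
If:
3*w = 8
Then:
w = 8/3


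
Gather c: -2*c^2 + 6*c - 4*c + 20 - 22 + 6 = -2*c^2 + 2*c + 4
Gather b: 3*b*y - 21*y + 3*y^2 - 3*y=3*b*y + 3*y^2 - 24*y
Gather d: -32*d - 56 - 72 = -32*d - 128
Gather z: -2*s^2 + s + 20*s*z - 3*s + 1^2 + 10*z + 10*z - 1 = -2*s^2 - 2*s + z*(20*s + 20)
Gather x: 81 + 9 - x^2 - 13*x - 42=-x^2 - 13*x + 48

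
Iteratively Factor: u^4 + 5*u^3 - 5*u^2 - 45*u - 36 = (u + 1)*(u^3 + 4*u^2 - 9*u - 36) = (u + 1)*(u + 3)*(u^2 + u - 12) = (u - 3)*(u + 1)*(u + 3)*(u + 4)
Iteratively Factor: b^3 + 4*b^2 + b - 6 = (b + 2)*(b^2 + 2*b - 3) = (b + 2)*(b + 3)*(b - 1)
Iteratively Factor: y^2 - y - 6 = (y - 3)*(y + 2)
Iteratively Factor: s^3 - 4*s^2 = (s)*(s^2 - 4*s) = s^2*(s - 4)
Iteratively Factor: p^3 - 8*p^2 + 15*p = (p - 5)*(p^2 - 3*p) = (p - 5)*(p - 3)*(p)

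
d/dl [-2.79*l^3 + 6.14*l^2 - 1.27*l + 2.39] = -8.37*l^2 + 12.28*l - 1.27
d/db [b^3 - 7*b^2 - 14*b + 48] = 3*b^2 - 14*b - 14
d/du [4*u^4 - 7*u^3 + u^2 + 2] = u*(16*u^2 - 21*u + 2)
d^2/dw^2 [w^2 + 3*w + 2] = 2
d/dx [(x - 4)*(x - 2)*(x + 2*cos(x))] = -(x - 4)*(x - 2)*(2*sin(x) - 1) + (x - 4)*(x + 2*cos(x)) + (x - 2)*(x + 2*cos(x))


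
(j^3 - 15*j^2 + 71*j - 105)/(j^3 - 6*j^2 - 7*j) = (j^2 - 8*j + 15)/(j*(j + 1))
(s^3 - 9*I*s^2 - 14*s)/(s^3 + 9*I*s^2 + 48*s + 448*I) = s*(s - 2*I)/(s^2 + 16*I*s - 64)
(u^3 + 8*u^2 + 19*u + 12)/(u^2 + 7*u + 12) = u + 1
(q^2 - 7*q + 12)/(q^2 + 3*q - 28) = (q - 3)/(q + 7)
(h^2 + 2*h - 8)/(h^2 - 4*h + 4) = (h + 4)/(h - 2)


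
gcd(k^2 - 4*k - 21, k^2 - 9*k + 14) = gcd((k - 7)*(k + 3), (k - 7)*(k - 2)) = k - 7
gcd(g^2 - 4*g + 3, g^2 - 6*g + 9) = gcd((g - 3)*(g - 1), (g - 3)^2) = g - 3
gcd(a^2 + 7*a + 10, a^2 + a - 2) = a + 2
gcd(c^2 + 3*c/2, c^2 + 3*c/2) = c^2 + 3*c/2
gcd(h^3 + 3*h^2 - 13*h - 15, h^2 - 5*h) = 1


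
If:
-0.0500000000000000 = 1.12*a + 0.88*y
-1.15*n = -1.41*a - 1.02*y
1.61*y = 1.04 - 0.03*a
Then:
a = -0.56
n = -0.10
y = 0.66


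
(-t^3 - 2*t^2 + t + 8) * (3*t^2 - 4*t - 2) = -3*t^5 - 2*t^4 + 13*t^3 + 24*t^2 - 34*t - 16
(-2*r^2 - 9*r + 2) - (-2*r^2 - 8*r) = 2 - r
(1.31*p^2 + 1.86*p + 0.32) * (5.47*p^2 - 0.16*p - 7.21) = 7.1657*p^4 + 9.9646*p^3 - 7.9923*p^2 - 13.4618*p - 2.3072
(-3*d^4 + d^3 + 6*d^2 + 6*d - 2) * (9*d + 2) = -27*d^5 + 3*d^4 + 56*d^3 + 66*d^2 - 6*d - 4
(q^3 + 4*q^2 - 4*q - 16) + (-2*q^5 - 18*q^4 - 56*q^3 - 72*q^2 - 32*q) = -2*q^5 - 18*q^4 - 55*q^3 - 68*q^2 - 36*q - 16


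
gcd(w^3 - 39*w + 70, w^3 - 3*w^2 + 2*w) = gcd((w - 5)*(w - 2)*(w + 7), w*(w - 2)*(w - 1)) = w - 2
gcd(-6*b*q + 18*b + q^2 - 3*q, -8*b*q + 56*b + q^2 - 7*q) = 1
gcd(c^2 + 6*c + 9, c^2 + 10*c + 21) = c + 3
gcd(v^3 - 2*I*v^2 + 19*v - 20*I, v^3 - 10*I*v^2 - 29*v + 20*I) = v^2 - 6*I*v - 5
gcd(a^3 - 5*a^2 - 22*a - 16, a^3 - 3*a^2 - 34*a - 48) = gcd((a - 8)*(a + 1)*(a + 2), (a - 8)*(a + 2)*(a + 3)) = a^2 - 6*a - 16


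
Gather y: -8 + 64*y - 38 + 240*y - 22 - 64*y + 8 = 240*y - 60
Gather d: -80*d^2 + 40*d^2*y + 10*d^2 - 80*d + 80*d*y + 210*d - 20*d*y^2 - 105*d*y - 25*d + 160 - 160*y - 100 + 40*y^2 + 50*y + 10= d^2*(40*y - 70) + d*(-20*y^2 - 25*y + 105) + 40*y^2 - 110*y + 70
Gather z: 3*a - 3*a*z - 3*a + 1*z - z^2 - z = -3*a*z - z^2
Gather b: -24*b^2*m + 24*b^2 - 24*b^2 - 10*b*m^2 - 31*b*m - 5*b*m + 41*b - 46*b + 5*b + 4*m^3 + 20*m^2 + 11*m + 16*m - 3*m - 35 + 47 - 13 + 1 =-24*b^2*m + b*(-10*m^2 - 36*m) + 4*m^3 + 20*m^2 + 24*m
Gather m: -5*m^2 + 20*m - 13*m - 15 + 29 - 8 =-5*m^2 + 7*m + 6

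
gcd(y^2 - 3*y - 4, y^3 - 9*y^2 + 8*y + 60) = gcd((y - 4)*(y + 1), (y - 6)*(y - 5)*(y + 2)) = 1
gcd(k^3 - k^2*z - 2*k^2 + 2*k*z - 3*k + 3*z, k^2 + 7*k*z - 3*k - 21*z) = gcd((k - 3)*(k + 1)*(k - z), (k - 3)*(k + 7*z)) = k - 3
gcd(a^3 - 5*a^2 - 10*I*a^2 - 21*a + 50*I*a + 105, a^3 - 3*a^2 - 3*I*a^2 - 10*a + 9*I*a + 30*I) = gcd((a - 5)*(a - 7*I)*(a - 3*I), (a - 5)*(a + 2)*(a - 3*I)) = a^2 + a*(-5 - 3*I) + 15*I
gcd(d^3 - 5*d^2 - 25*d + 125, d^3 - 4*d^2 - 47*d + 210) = d - 5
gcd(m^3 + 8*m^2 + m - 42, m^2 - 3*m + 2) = m - 2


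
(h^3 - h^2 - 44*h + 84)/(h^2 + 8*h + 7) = (h^2 - 8*h + 12)/(h + 1)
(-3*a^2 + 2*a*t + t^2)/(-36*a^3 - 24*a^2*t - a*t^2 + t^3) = (-a + t)/(-12*a^2 - 4*a*t + t^2)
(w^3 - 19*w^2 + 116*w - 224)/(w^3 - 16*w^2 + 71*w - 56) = (w - 4)/(w - 1)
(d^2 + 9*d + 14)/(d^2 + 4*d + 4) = (d + 7)/(d + 2)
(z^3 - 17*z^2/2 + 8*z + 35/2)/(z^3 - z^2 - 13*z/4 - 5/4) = 2*(z - 7)/(2*z + 1)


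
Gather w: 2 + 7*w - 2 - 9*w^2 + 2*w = -9*w^2 + 9*w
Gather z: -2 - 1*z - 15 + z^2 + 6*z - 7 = z^2 + 5*z - 24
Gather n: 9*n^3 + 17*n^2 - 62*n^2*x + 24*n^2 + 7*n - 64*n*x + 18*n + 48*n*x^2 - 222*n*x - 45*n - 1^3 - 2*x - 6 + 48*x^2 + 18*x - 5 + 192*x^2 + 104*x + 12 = 9*n^3 + n^2*(41 - 62*x) + n*(48*x^2 - 286*x - 20) + 240*x^2 + 120*x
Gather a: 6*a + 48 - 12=6*a + 36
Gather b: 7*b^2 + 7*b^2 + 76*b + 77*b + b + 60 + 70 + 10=14*b^2 + 154*b + 140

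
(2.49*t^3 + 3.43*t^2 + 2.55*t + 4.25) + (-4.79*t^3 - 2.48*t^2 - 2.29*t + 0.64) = -2.3*t^3 + 0.95*t^2 + 0.26*t + 4.89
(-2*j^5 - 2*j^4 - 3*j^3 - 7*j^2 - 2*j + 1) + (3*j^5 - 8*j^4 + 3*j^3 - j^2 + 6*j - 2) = j^5 - 10*j^4 - 8*j^2 + 4*j - 1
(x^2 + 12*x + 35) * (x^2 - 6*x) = x^4 + 6*x^3 - 37*x^2 - 210*x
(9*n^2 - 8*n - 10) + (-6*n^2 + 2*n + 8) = 3*n^2 - 6*n - 2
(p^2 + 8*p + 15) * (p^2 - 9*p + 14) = p^4 - p^3 - 43*p^2 - 23*p + 210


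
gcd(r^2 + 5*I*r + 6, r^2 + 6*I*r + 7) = r - I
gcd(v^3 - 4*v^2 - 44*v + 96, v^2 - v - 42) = v + 6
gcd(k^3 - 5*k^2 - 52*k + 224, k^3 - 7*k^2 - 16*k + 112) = k - 4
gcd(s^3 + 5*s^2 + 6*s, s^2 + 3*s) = s^2 + 3*s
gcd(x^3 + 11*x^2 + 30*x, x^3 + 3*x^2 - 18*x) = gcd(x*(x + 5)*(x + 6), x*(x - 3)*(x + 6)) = x^2 + 6*x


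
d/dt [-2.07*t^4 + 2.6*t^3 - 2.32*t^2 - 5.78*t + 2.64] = -8.28*t^3 + 7.8*t^2 - 4.64*t - 5.78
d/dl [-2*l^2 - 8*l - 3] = -4*l - 8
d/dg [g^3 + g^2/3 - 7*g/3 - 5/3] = 3*g^2 + 2*g/3 - 7/3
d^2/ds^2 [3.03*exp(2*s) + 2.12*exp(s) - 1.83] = (12.12*exp(s) + 2.12)*exp(s)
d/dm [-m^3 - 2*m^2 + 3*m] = -3*m^2 - 4*m + 3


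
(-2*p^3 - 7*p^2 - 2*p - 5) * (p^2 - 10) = -2*p^5 - 7*p^4 + 18*p^3 + 65*p^2 + 20*p + 50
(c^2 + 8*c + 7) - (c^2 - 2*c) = 10*c + 7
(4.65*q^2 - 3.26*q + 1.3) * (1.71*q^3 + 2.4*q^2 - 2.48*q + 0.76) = 7.9515*q^5 + 5.5854*q^4 - 17.133*q^3 + 14.7388*q^2 - 5.7016*q + 0.988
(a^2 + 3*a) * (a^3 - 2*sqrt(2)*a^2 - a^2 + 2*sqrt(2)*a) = a^5 - 2*sqrt(2)*a^4 + 2*a^4 - 4*sqrt(2)*a^3 - 3*a^3 + 6*sqrt(2)*a^2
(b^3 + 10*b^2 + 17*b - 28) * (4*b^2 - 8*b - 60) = 4*b^5 + 32*b^4 - 72*b^3 - 848*b^2 - 796*b + 1680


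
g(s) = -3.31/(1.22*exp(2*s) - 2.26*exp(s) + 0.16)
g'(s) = -3.31*(-2.44*exp(2*s) + 2.26*exp(s))/(1.22*exp(2*s) - 2.26*exp(s) + 0.16)^2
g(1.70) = -0.14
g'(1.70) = 0.34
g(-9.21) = -20.72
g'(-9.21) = -0.03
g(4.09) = -0.00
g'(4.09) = 0.00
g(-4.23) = -25.99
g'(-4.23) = -6.60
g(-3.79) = -30.21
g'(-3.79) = -13.74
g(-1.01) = 6.60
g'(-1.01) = -6.58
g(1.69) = -0.14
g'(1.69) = 0.35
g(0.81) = -2.66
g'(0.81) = 15.49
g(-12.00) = -20.69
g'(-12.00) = 0.00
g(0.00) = 3.76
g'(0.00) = 0.77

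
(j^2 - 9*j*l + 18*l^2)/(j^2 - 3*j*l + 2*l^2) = (j^2 - 9*j*l + 18*l^2)/(j^2 - 3*j*l + 2*l^2)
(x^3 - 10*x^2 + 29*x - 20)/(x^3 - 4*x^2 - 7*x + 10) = (x - 4)/(x + 2)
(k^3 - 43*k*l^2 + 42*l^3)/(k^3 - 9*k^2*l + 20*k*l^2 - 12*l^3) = (k + 7*l)/(k - 2*l)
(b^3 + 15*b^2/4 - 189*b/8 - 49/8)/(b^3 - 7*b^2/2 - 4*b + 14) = (4*b^2 + 29*b + 7)/(4*(b^2 - 4))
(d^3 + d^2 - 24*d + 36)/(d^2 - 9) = (d^2 + 4*d - 12)/(d + 3)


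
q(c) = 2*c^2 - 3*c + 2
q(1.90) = 3.52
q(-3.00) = 29.00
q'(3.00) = 9.00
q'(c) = 4*c - 3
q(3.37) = 14.60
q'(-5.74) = -25.96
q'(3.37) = 10.48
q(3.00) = 11.00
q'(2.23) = 5.92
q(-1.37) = 9.86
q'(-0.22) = -3.88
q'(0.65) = -0.40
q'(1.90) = 4.60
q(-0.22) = 2.76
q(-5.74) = 85.12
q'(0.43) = -1.28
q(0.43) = 1.08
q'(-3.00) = -15.00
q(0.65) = 0.90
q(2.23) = 5.26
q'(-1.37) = -8.48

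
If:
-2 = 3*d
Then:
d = -2/3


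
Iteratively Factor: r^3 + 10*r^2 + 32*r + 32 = (r + 4)*(r^2 + 6*r + 8) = (r + 2)*(r + 4)*(r + 4)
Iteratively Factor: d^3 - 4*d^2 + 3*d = (d - 1)*(d^2 - 3*d) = d*(d - 1)*(d - 3)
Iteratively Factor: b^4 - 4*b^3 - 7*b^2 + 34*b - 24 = (b - 2)*(b^3 - 2*b^2 - 11*b + 12) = (b - 2)*(b + 3)*(b^2 - 5*b + 4) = (b - 2)*(b - 1)*(b + 3)*(b - 4)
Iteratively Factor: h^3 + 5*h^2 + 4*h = (h + 1)*(h^2 + 4*h) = (h + 1)*(h + 4)*(h)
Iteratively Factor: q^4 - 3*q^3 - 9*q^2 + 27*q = (q - 3)*(q^3 - 9*q) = q*(q - 3)*(q^2 - 9) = q*(q - 3)^2*(q + 3)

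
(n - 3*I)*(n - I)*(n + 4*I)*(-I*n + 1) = -I*n^4 + n^3 - 13*I*n^2 + n - 12*I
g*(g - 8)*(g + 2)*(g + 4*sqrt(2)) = g^4 - 6*g^3 + 4*sqrt(2)*g^3 - 24*sqrt(2)*g^2 - 16*g^2 - 64*sqrt(2)*g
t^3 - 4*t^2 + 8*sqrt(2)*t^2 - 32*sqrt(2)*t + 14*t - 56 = (t - 4)*(t + sqrt(2))*(t + 7*sqrt(2))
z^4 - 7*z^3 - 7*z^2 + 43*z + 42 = (z - 7)*(z - 3)*(z + 1)*(z + 2)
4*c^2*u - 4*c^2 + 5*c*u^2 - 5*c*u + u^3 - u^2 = (c + u)*(4*c + u)*(u - 1)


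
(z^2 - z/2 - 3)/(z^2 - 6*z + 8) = (z + 3/2)/(z - 4)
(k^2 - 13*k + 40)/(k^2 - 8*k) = (k - 5)/k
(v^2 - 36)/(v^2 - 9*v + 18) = (v + 6)/(v - 3)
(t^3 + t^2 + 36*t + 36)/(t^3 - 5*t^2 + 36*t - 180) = (t + 1)/(t - 5)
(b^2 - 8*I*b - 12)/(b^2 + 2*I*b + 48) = (b - 2*I)/(b + 8*I)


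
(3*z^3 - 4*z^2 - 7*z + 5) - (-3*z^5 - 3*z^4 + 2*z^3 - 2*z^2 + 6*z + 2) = 3*z^5 + 3*z^4 + z^3 - 2*z^2 - 13*z + 3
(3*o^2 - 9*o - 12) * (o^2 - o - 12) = 3*o^4 - 12*o^3 - 39*o^2 + 120*o + 144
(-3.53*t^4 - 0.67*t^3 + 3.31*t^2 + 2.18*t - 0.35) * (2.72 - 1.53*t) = 5.4009*t^5 - 8.5765*t^4 - 6.8867*t^3 + 5.6678*t^2 + 6.4651*t - 0.952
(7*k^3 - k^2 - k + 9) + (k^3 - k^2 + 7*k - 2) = 8*k^3 - 2*k^2 + 6*k + 7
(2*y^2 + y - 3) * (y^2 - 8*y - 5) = 2*y^4 - 15*y^3 - 21*y^2 + 19*y + 15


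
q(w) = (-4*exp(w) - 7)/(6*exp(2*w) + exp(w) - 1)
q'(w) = (-4*exp(w) - 7)*(-12*exp(2*w) - exp(w))/(6*exp(2*w) + exp(w) - 1)^2 - 4*exp(w)/(6*exp(2*w) + exp(w) - 1)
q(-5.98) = 7.03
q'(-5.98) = 0.03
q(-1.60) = 14.11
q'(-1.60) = 19.07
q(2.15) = -0.09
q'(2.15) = 0.11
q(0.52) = -0.78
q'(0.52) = 1.19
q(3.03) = -0.03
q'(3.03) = 0.04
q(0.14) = -1.43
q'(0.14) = 2.45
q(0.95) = -0.42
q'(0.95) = 0.58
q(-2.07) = 9.64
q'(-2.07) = 4.58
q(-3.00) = 7.70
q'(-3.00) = 0.87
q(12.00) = 0.00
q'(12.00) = 0.00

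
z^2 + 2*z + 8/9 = (z + 2/3)*(z + 4/3)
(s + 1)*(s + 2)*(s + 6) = s^3 + 9*s^2 + 20*s + 12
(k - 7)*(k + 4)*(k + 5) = k^3 + 2*k^2 - 43*k - 140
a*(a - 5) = a^2 - 5*a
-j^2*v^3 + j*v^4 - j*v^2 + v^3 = v^2*(-j + v)*(j*v + 1)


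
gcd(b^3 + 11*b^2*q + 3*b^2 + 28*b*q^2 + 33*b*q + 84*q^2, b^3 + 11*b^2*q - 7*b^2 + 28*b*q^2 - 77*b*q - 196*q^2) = b^2 + 11*b*q + 28*q^2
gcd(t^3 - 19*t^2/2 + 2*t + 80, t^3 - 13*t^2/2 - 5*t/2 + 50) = t^2 - 3*t/2 - 10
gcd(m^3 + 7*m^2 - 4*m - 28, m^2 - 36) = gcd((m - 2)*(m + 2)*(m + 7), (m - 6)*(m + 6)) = 1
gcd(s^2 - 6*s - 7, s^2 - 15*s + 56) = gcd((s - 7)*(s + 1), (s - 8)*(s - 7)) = s - 7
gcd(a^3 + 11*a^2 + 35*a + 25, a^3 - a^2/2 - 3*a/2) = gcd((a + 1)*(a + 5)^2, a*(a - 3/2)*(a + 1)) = a + 1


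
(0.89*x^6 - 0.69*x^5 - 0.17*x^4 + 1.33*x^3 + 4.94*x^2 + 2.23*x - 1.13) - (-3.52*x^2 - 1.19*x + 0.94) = 0.89*x^6 - 0.69*x^5 - 0.17*x^4 + 1.33*x^3 + 8.46*x^2 + 3.42*x - 2.07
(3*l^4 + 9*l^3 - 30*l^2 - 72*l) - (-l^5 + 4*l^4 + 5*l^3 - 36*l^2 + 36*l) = l^5 - l^4 + 4*l^3 + 6*l^2 - 108*l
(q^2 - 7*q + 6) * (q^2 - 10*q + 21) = q^4 - 17*q^3 + 97*q^2 - 207*q + 126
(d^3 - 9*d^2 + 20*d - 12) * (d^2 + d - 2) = d^5 - 8*d^4 + 9*d^3 + 26*d^2 - 52*d + 24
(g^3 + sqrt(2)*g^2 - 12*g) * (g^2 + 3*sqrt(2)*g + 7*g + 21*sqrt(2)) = g^5 + 4*sqrt(2)*g^4 + 7*g^4 - 6*g^3 + 28*sqrt(2)*g^3 - 36*sqrt(2)*g^2 - 42*g^2 - 252*sqrt(2)*g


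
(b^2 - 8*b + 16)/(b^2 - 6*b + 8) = (b - 4)/(b - 2)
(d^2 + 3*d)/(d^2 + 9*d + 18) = d/(d + 6)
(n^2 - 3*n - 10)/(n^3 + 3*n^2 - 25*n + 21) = (n^2 - 3*n - 10)/(n^3 + 3*n^2 - 25*n + 21)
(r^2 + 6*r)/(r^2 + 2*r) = (r + 6)/(r + 2)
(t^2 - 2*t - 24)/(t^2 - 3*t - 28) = (t - 6)/(t - 7)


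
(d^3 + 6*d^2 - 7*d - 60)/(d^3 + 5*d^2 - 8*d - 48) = (d + 5)/(d + 4)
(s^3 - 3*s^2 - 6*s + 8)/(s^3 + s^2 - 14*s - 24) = (s - 1)/(s + 3)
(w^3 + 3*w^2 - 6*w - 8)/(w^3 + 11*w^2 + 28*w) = (w^2 - w - 2)/(w*(w + 7))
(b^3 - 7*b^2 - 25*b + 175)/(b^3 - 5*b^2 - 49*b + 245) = (b + 5)/(b + 7)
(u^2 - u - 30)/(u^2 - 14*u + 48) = (u + 5)/(u - 8)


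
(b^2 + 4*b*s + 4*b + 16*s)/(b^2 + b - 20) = (b^2 + 4*b*s + 4*b + 16*s)/(b^2 + b - 20)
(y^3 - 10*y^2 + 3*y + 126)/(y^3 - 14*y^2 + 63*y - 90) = (y^2 - 4*y - 21)/(y^2 - 8*y + 15)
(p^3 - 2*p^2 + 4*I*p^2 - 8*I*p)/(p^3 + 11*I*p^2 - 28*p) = (p - 2)/(p + 7*I)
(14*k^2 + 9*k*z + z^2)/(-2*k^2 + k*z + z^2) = (7*k + z)/(-k + z)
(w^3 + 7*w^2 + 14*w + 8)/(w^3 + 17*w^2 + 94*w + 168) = (w^2 + 3*w + 2)/(w^2 + 13*w + 42)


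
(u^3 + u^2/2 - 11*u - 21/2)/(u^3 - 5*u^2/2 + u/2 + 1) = (2*u^3 + u^2 - 22*u - 21)/(2*u^3 - 5*u^2 + u + 2)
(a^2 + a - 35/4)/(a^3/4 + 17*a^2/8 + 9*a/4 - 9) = 2*(4*a^2 + 4*a - 35)/(2*a^3 + 17*a^2 + 18*a - 72)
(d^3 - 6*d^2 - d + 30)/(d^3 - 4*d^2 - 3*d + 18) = (d - 5)/(d - 3)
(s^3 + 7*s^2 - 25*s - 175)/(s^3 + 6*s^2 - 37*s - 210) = (s - 5)/(s - 6)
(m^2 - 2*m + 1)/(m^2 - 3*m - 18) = (-m^2 + 2*m - 1)/(-m^2 + 3*m + 18)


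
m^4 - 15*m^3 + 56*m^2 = m^2*(m - 8)*(m - 7)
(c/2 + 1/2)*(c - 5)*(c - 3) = c^3/2 - 7*c^2/2 + 7*c/2 + 15/2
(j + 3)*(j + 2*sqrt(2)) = j^2 + 2*sqrt(2)*j + 3*j + 6*sqrt(2)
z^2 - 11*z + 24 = (z - 8)*(z - 3)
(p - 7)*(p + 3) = p^2 - 4*p - 21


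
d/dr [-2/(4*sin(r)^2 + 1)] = 8*sin(2*r)/(3 - 2*cos(2*r))^2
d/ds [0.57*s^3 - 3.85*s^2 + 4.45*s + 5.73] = 1.71*s^2 - 7.7*s + 4.45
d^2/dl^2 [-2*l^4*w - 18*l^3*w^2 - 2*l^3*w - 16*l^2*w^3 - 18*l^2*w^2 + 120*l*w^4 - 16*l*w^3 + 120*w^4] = 4*w*(-6*l^2 - 27*l*w - 3*l - 8*w^2 - 9*w)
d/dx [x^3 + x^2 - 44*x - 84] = 3*x^2 + 2*x - 44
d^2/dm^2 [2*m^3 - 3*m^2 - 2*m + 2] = 12*m - 6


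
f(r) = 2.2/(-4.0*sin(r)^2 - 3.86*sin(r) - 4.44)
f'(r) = 2.2*(8.0*sin(r)*cos(r) + 3.86*cos(r))/(-4.0*sin(r)^2 - 3.86*sin(r) - 4.44)^2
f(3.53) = -0.62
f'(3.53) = -0.13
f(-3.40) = -0.39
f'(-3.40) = -0.39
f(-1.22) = -0.51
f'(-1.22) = -0.15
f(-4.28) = -0.20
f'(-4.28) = -0.08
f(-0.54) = -0.63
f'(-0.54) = -0.04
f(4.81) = -0.48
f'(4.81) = -0.04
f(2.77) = -0.35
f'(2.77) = -0.34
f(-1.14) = -0.52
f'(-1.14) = -0.17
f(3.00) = -0.43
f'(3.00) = -0.42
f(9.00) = -0.33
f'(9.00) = -0.32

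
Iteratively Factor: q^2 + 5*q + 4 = (q + 4)*(q + 1)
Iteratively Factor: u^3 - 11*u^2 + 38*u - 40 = (u - 4)*(u^2 - 7*u + 10) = (u - 5)*(u - 4)*(u - 2)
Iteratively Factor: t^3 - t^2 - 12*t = (t + 3)*(t^2 - 4*t) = (t - 4)*(t + 3)*(t)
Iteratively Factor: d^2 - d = (d)*(d - 1)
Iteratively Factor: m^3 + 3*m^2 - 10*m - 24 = (m + 4)*(m^2 - m - 6) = (m - 3)*(m + 4)*(m + 2)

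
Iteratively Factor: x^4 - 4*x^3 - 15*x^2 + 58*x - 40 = (x - 1)*(x^3 - 3*x^2 - 18*x + 40) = (x - 5)*(x - 1)*(x^2 + 2*x - 8) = (x - 5)*(x - 2)*(x - 1)*(x + 4)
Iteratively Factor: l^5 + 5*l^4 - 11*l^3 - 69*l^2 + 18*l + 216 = (l - 2)*(l^4 + 7*l^3 + 3*l^2 - 63*l - 108) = (l - 2)*(l + 3)*(l^3 + 4*l^2 - 9*l - 36) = (l - 2)*(l + 3)^2*(l^2 + l - 12) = (l - 3)*(l - 2)*(l + 3)^2*(l + 4)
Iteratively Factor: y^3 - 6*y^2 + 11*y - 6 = (y - 1)*(y^2 - 5*y + 6) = (y - 2)*(y - 1)*(y - 3)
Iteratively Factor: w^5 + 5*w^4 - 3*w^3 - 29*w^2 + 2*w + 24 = (w + 4)*(w^4 + w^3 - 7*w^2 - w + 6) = (w + 1)*(w + 4)*(w^3 - 7*w + 6) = (w - 2)*(w + 1)*(w + 4)*(w^2 + 2*w - 3) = (w - 2)*(w - 1)*(w + 1)*(w + 4)*(w + 3)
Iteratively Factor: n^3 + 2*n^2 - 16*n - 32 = (n - 4)*(n^2 + 6*n + 8) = (n - 4)*(n + 4)*(n + 2)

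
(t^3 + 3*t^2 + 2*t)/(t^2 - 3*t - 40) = t*(t^2 + 3*t + 2)/(t^2 - 3*t - 40)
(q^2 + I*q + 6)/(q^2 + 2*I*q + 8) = (q + 3*I)/(q + 4*I)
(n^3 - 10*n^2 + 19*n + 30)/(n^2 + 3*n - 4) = (n^3 - 10*n^2 + 19*n + 30)/(n^2 + 3*n - 4)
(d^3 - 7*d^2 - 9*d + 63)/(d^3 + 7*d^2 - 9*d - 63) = (d - 7)/(d + 7)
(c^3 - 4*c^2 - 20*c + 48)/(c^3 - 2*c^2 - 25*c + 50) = (c^2 - 2*c - 24)/(c^2 - 25)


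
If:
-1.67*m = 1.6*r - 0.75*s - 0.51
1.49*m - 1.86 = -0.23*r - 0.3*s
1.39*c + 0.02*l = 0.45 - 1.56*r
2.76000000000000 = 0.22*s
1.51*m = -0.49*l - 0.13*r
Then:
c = -9.84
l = 5.83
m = -2.66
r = 8.98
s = 12.55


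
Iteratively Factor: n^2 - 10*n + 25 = (n - 5)*(n - 5)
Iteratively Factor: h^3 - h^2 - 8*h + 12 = (h + 3)*(h^2 - 4*h + 4) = (h - 2)*(h + 3)*(h - 2)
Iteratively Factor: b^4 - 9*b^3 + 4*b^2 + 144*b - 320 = (b + 4)*(b^3 - 13*b^2 + 56*b - 80) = (b - 4)*(b + 4)*(b^2 - 9*b + 20) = (b - 5)*(b - 4)*(b + 4)*(b - 4)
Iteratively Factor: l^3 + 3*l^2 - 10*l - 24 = (l - 3)*(l^2 + 6*l + 8) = (l - 3)*(l + 4)*(l + 2)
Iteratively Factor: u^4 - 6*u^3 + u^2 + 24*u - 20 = (u - 1)*(u^3 - 5*u^2 - 4*u + 20) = (u - 1)*(u + 2)*(u^2 - 7*u + 10) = (u - 2)*(u - 1)*(u + 2)*(u - 5)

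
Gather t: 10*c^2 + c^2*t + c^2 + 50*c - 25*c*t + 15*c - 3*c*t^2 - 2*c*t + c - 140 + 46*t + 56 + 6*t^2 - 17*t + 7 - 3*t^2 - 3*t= 11*c^2 + 66*c + t^2*(3 - 3*c) + t*(c^2 - 27*c + 26) - 77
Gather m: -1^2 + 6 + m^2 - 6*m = m^2 - 6*m + 5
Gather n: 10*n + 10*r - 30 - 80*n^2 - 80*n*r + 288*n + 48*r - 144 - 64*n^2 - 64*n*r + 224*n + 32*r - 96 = -144*n^2 + n*(522 - 144*r) + 90*r - 270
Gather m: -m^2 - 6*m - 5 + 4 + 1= -m^2 - 6*m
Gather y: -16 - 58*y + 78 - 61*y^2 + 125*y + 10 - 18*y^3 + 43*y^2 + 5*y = -18*y^3 - 18*y^2 + 72*y + 72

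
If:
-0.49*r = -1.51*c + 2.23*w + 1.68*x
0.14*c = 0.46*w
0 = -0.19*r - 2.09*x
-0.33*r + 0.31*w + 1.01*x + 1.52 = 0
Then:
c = 1.61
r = 3.96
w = 0.49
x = -0.36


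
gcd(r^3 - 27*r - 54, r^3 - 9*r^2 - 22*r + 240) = r - 6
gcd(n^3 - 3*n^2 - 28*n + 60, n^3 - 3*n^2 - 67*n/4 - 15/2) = n - 6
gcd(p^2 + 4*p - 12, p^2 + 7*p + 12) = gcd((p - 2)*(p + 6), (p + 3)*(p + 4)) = 1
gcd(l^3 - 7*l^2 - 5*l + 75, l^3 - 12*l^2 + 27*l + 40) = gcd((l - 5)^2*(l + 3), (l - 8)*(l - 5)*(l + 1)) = l - 5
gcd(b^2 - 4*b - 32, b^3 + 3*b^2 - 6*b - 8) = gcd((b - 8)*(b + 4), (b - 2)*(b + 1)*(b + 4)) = b + 4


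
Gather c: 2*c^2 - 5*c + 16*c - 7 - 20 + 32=2*c^2 + 11*c + 5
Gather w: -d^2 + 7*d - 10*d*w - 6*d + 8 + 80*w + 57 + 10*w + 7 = -d^2 + d + w*(90 - 10*d) + 72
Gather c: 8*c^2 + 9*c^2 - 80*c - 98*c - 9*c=17*c^2 - 187*c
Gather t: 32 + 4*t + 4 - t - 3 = 3*t + 33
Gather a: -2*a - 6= -2*a - 6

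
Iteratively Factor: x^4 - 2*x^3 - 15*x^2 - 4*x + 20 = (x - 1)*(x^3 - x^2 - 16*x - 20) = (x - 5)*(x - 1)*(x^2 + 4*x + 4) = (x - 5)*(x - 1)*(x + 2)*(x + 2)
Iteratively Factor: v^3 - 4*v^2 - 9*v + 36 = (v - 3)*(v^2 - v - 12) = (v - 4)*(v - 3)*(v + 3)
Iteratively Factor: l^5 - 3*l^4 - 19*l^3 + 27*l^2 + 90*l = (l + 3)*(l^4 - 6*l^3 - l^2 + 30*l) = (l - 3)*(l + 3)*(l^3 - 3*l^2 - 10*l) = (l - 3)*(l + 2)*(l + 3)*(l^2 - 5*l) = (l - 5)*(l - 3)*(l + 2)*(l + 3)*(l)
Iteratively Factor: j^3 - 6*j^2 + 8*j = (j - 2)*(j^2 - 4*j) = (j - 4)*(j - 2)*(j)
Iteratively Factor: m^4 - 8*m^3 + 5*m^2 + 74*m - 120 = (m - 2)*(m^3 - 6*m^2 - 7*m + 60) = (m - 5)*(m - 2)*(m^2 - m - 12) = (m - 5)*(m - 4)*(m - 2)*(m + 3)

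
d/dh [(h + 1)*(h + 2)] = 2*h + 3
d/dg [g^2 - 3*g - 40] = 2*g - 3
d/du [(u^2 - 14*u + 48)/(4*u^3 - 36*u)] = (-u^4 + 28*u^3 - 153*u^2 + 432)/(4*u^2*(u^4 - 18*u^2 + 81))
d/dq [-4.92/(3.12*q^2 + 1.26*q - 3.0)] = (30.7008*q + 6.1992)/(3.12*q^2 + 1.26*q - 3.0)^2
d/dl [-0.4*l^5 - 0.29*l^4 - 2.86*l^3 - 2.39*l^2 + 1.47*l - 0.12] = -2.0*l^4 - 1.16*l^3 - 8.58*l^2 - 4.78*l + 1.47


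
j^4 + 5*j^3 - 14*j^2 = j^2*(j - 2)*(j + 7)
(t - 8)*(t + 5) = t^2 - 3*t - 40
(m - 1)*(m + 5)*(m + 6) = m^3 + 10*m^2 + 19*m - 30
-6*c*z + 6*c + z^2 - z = (-6*c + z)*(z - 1)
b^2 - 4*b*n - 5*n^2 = (b - 5*n)*(b + n)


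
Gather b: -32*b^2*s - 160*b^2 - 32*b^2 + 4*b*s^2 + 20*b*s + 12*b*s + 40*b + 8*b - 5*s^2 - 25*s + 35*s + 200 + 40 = b^2*(-32*s - 192) + b*(4*s^2 + 32*s + 48) - 5*s^2 + 10*s + 240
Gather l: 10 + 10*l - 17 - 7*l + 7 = 3*l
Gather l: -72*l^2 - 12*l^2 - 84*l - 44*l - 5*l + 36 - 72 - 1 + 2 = -84*l^2 - 133*l - 35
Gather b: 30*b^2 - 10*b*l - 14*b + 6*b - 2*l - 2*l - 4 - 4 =30*b^2 + b*(-10*l - 8) - 4*l - 8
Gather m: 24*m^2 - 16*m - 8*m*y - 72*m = 24*m^2 + m*(-8*y - 88)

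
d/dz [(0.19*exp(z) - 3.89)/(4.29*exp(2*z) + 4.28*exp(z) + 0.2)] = (-0.8151*exp(2*z) + 33.3762*exp(z) + 16.6872)*exp(z)/(18.4041*exp(4*z) + 36.7224*exp(3*z) + 20.0344*exp(2*z) + 1.712*exp(z) + 0.04)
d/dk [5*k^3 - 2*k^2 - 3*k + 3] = 15*k^2 - 4*k - 3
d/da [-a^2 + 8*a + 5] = 8 - 2*a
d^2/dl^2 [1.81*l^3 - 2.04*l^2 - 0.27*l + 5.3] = 10.86*l - 4.08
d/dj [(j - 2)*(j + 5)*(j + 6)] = 3*j^2 + 18*j + 8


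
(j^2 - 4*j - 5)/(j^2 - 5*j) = (j + 1)/j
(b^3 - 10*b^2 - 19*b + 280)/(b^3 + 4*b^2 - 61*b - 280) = (b - 7)/(b + 7)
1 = 1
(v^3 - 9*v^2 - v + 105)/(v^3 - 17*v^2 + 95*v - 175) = (v + 3)/(v - 5)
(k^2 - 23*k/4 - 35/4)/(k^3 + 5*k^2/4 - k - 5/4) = (k - 7)/(k^2 - 1)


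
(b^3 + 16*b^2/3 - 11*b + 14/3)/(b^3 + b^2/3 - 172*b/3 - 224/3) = (3*b^2 - 5*b + 2)/(3*b^2 - 20*b - 32)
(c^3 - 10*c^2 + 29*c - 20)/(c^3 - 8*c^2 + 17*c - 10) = (c - 4)/(c - 2)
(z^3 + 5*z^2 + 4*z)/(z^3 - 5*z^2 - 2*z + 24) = z*(z^2 + 5*z + 4)/(z^3 - 5*z^2 - 2*z + 24)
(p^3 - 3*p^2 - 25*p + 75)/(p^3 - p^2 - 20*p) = (p^2 + 2*p - 15)/(p*(p + 4))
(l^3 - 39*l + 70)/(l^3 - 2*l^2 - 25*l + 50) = (l + 7)/(l + 5)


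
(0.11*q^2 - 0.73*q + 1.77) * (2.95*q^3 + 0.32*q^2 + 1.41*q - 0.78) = 0.3245*q^5 - 2.1183*q^4 + 5.143*q^3 - 0.5487*q^2 + 3.0651*q - 1.3806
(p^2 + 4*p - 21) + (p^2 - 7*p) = 2*p^2 - 3*p - 21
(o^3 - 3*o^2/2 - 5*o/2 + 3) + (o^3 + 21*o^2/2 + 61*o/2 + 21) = 2*o^3 + 9*o^2 + 28*o + 24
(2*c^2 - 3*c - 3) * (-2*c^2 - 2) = -4*c^4 + 6*c^3 + 2*c^2 + 6*c + 6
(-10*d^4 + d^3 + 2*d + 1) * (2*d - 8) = -20*d^5 + 82*d^4 - 8*d^3 + 4*d^2 - 14*d - 8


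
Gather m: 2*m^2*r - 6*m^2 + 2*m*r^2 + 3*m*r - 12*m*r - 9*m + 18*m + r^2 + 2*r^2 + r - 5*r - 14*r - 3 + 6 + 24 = m^2*(2*r - 6) + m*(2*r^2 - 9*r + 9) + 3*r^2 - 18*r + 27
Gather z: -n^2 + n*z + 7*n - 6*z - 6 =-n^2 + 7*n + z*(n - 6) - 6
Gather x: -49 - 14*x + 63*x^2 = 63*x^2 - 14*x - 49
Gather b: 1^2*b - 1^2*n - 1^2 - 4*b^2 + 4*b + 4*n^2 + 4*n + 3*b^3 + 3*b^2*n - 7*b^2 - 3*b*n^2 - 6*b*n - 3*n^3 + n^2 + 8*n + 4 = 3*b^3 + b^2*(3*n - 11) + b*(-3*n^2 - 6*n + 5) - 3*n^3 + 5*n^2 + 11*n + 3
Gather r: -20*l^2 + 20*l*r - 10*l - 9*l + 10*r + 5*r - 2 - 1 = -20*l^2 - 19*l + r*(20*l + 15) - 3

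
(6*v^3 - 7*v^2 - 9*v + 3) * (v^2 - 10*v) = 6*v^5 - 67*v^4 + 61*v^3 + 93*v^2 - 30*v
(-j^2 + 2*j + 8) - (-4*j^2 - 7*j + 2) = 3*j^2 + 9*j + 6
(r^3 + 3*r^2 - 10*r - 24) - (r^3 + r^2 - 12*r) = 2*r^2 + 2*r - 24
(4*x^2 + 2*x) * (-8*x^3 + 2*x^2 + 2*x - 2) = -32*x^5 - 8*x^4 + 12*x^3 - 4*x^2 - 4*x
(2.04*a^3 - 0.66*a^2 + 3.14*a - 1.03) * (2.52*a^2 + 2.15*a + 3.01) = 5.1408*a^5 + 2.7228*a^4 + 12.6342*a^3 + 2.1688*a^2 + 7.2369*a - 3.1003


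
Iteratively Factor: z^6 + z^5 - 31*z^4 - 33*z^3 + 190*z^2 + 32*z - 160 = (z + 1)*(z^5 - 31*z^3 - 2*z^2 + 192*z - 160) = (z - 5)*(z + 1)*(z^4 + 5*z^3 - 6*z^2 - 32*z + 32) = (z - 5)*(z + 1)*(z + 4)*(z^3 + z^2 - 10*z + 8) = (z - 5)*(z + 1)*(z + 4)^2*(z^2 - 3*z + 2) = (z - 5)*(z - 1)*(z + 1)*(z + 4)^2*(z - 2)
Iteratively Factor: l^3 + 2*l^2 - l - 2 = (l + 2)*(l^2 - 1) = (l - 1)*(l + 2)*(l + 1)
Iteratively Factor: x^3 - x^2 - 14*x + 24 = (x - 3)*(x^2 + 2*x - 8) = (x - 3)*(x - 2)*(x + 4)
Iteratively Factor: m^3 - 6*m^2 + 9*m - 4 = (m - 4)*(m^2 - 2*m + 1) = (m - 4)*(m - 1)*(m - 1)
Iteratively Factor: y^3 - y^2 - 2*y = (y - 2)*(y^2 + y) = y*(y - 2)*(y + 1)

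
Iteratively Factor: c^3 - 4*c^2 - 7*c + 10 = (c + 2)*(c^2 - 6*c + 5) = (c - 5)*(c + 2)*(c - 1)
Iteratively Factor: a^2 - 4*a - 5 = (a - 5)*(a + 1)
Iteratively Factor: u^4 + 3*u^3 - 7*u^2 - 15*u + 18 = (u + 3)*(u^3 - 7*u + 6) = (u - 1)*(u + 3)*(u^2 + u - 6) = (u - 2)*(u - 1)*(u + 3)*(u + 3)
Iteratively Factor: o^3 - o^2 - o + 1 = (o - 1)*(o^2 - 1) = (o - 1)^2*(o + 1)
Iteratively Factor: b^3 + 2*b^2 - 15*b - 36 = (b - 4)*(b^2 + 6*b + 9) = (b - 4)*(b + 3)*(b + 3)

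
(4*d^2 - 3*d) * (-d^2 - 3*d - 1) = -4*d^4 - 9*d^3 + 5*d^2 + 3*d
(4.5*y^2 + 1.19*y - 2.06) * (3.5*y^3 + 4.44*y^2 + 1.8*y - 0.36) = 15.75*y^5 + 24.145*y^4 + 6.1736*y^3 - 8.6244*y^2 - 4.1364*y + 0.7416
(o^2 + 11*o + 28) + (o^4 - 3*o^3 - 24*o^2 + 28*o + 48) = o^4 - 3*o^3 - 23*o^2 + 39*o + 76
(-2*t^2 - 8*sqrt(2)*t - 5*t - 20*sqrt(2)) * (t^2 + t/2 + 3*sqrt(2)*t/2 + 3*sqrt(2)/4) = -2*t^4 - 11*sqrt(2)*t^3 - 6*t^3 - 33*sqrt(2)*t^2 - 53*t^2/2 - 72*t - 55*sqrt(2)*t/4 - 30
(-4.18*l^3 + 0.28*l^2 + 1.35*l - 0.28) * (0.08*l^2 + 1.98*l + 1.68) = -0.3344*l^5 - 8.254*l^4 - 6.36*l^3 + 3.121*l^2 + 1.7136*l - 0.4704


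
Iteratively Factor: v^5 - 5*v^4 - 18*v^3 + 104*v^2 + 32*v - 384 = (v - 3)*(v^4 - 2*v^3 - 24*v^2 + 32*v + 128) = (v - 3)*(v + 2)*(v^3 - 4*v^2 - 16*v + 64) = (v - 4)*(v - 3)*(v + 2)*(v^2 - 16) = (v - 4)^2*(v - 3)*(v + 2)*(v + 4)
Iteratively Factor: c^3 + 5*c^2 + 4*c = (c + 1)*(c^2 + 4*c) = (c + 1)*(c + 4)*(c)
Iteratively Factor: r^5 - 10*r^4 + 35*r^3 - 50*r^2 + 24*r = (r - 4)*(r^4 - 6*r^3 + 11*r^2 - 6*r) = (r - 4)*(r - 3)*(r^3 - 3*r^2 + 2*r) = (r - 4)*(r - 3)*(r - 2)*(r^2 - r) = r*(r - 4)*(r - 3)*(r - 2)*(r - 1)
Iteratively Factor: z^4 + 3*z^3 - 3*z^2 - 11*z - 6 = (z + 3)*(z^3 - 3*z - 2) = (z - 2)*(z + 3)*(z^2 + 2*z + 1) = (z - 2)*(z + 1)*(z + 3)*(z + 1)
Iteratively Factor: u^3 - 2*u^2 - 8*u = (u)*(u^2 - 2*u - 8) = u*(u - 4)*(u + 2)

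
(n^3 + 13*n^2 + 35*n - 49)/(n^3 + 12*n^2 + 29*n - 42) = (n + 7)/(n + 6)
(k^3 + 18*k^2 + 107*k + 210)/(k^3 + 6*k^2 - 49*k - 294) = (k + 5)/(k - 7)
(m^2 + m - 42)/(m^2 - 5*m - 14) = (-m^2 - m + 42)/(-m^2 + 5*m + 14)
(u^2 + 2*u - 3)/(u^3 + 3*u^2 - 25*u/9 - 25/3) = 9*(u - 1)/(9*u^2 - 25)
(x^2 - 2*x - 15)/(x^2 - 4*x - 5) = (x + 3)/(x + 1)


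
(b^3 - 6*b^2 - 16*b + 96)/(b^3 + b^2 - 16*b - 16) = (b - 6)/(b + 1)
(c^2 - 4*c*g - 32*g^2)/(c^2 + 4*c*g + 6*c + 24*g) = (c - 8*g)/(c + 6)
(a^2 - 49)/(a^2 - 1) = (a^2 - 49)/(a^2 - 1)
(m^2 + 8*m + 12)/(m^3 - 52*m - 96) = 1/(m - 8)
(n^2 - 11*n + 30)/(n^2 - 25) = (n - 6)/(n + 5)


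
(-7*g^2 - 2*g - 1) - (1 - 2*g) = -7*g^2 - 2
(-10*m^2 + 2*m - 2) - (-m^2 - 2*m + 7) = -9*m^2 + 4*m - 9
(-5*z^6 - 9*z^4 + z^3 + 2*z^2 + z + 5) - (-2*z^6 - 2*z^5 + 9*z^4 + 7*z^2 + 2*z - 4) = -3*z^6 + 2*z^5 - 18*z^4 + z^3 - 5*z^2 - z + 9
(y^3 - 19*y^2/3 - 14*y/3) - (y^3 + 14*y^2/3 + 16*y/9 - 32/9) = -11*y^2 - 58*y/9 + 32/9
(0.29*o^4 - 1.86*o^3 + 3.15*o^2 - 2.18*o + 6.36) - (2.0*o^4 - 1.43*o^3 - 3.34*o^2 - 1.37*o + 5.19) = -1.71*o^4 - 0.43*o^3 + 6.49*o^2 - 0.81*o + 1.17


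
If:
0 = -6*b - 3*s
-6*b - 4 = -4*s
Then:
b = -2/7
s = 4/7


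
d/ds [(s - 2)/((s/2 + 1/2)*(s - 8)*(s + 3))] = 4*(-s^3 + 5*s^2 - 8*s - 41)/(s^6 - 8*s^5 - 42*s^4 + 184*s^3 + 1033*s^2 + 1392*s + 576)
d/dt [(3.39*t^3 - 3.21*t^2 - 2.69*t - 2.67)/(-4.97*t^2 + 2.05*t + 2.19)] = (-16.8483*t^4 + 13.899*t^3 + 2.3225*t^2 - 40.5996*t - 0.4176)/(24.7009*t^4 - 20.377*t^3 - 17.5661*t^2 + 8.979*t + 4.7961)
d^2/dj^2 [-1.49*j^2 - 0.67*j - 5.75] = -2.98000000000000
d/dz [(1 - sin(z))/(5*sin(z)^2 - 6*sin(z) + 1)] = 5*cos(z)/(5*sin(z) - 1)^2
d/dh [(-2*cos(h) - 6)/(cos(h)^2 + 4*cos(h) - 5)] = 2*(sin(h)^2 - 6*cos(h) - 18)*sin(h)/(cos(h)^2 + 4*cos(h) - 5)^2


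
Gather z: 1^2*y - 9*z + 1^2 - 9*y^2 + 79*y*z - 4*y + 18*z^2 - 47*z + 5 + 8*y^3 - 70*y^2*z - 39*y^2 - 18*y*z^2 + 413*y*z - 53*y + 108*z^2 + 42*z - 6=8*y^3 - 48*y^2 - 56*y + z^2*(126 - 18*y) + z*(-70*y^2 + 492*y - 14)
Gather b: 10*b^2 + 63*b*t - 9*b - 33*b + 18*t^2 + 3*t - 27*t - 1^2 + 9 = 10*b^2 + b*(63*t - 42) + 18*t^2 - 24*t + 8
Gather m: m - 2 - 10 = m - 12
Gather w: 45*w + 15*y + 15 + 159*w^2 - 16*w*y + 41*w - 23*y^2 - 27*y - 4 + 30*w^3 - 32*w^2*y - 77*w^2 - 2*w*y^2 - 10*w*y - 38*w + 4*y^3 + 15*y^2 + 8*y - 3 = 30*w^3 + w^2*(82 - 32*y) + w*(-2*y^2 - 26*y + 48) + 4*y^3 - 8*y^2 - 4*y + 8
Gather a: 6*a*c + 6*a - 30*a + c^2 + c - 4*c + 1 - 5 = a*(6*c - 24) + c^2 - 3*c - 4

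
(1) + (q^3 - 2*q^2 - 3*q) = q^3 - 2*q^2 - 3*q + 1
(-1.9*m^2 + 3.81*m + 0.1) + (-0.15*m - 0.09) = -1.9*m^2 + 3.66*m + 0.01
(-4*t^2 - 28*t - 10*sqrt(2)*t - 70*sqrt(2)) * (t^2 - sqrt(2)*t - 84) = -4*t^4 - 28*t^3 - 6*sqrt(2)*t^3 - 42*sqrt(2)*t^2 + 356*t^2 + 840*sqrt(2)*t + 2492*t + 5880*sqrt(2)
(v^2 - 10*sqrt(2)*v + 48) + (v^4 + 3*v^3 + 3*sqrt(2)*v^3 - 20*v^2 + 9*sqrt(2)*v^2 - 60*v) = v^4 + 3*v^3 + 3*sqrt(2)*v^3 - 19*v^2 + 9*sqrt(2)*v^2 - 60*v - 10*sqrt(2)*v + 48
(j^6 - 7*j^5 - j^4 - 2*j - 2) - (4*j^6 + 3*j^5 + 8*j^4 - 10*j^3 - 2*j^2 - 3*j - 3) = -3*j^6 - 10*j^5 - 9*j^4 + 10*j^3 + 2*j^2 + j + 1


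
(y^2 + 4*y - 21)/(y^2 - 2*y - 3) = (y + 7)/(y + 1)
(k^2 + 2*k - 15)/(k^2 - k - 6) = (k + 5)/(k + 2)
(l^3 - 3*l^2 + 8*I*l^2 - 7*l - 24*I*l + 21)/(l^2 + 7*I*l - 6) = (l^2 + l*(-3 + 7*I) - 21*I)/(l + 6*I)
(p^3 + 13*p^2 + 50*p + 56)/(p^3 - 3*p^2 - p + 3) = (p^3 + 13*p^2 + 50*p + 56)/(p^3 - 3*p^2 - p + 3)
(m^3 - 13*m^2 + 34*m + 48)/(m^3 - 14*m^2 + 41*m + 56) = (m - 6)/(m - 7)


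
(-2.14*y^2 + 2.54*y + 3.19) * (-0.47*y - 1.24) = 1.0058*y^3 + 1.4598*y^2 - 4.6489*y - 3.9556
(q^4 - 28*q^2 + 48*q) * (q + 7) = q^5 + 7*q^4 - 28*q^3 - 148*q^2 + 336*q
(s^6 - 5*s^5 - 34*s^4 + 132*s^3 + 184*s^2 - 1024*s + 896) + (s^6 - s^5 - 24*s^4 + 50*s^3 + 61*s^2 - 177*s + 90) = 2*s^6 - 6*s^5 - 58*s^4 + 182*s^3 + 245*s^2 - 1201*s + 986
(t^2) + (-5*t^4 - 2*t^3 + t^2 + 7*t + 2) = -5*t^4 - 2*t^3 + 2*t^2 + 7*t + 2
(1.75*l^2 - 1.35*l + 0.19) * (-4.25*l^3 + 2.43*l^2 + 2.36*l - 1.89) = -7.4375*l^5 + 9.99*l^4 + 0.0419999999999994*l^3 - 6.0318*l^2 + 2.9999*l - 0.3591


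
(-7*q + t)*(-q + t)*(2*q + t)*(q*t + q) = 14*q^4*t + 14*q^4 - 9*q^3*t^2 - 9*q^3*t - 6*q^2*t^3 - 6*q^2*t^2 + q*t^4 + q*t^3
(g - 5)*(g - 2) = g^2 - 7*g + 10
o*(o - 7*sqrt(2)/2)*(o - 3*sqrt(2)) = o^3 - 13*sqrt(2)*o^2/2 + 21*o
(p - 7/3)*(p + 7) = p^2 + 14*p/3 - 49/3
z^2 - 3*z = z*(z - 3)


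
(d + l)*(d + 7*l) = d^2 + 8*d*l + 7*l^2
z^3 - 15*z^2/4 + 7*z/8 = z*(z - 7/2)*(z - 1/4)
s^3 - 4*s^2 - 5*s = s*(s - 5)*(s + 1)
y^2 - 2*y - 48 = (y - 8)*(y + 6)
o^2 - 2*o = o*(o - 2)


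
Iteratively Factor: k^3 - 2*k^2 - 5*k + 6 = (k + 2)*(k^2 - 4*k + 3) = (k - 1)*(k + 2)*(k - 3)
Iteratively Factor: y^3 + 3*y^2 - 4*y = (y + 4)*(y^2 - y) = (y - 1)*(y + 4)*(y)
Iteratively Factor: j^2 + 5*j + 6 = (j + 2)*(j + 3)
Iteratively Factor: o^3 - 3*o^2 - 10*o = (o + 2)*(o^2 - 5*o) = o*(o + 2)*(o - 5)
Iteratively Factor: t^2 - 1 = (t - 1)*(t + 1)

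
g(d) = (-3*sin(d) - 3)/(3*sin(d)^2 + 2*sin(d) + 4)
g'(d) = (-6*sin(d)*cos(d) - 2*cos(d))*(-3*sin(d) - 3)/(3*sin(d)^2 + 2*sin(d) + 4)^2 - 3*cos(d)/(3*sin(d)^2 + 2*sin(d) + 4)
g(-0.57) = -0.36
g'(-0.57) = -0.77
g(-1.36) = -0.01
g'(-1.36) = -0.13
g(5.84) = -0.46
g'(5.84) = -0.80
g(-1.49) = -0.00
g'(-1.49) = -0.05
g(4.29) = -0.06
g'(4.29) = 0.28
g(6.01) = -0.60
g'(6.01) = -0.73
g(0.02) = -0.76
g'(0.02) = -0.35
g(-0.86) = -0.17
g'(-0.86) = -0.53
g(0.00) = -0.75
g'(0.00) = -0.38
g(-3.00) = -0.68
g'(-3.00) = 0.58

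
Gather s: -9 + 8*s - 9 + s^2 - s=s^2 + 7*s - 18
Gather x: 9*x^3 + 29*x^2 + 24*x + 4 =9*x^3 + 29*x^2 + 24*x + 4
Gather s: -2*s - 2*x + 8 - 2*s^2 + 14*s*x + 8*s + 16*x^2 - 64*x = -2*s^2 + s*(14*x + 6) + 16*x^2 - 66*x + 8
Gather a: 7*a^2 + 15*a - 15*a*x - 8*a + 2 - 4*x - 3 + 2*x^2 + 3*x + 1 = 7*a^2 + a*(7 - 15*x) + 2*x^2 - x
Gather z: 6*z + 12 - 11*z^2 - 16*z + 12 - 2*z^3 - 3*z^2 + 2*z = -2*z^3 - 14*z^2 - 8*z + 24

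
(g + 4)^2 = g^2 + 8*g + 16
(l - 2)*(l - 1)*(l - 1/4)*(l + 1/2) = l^4 - 11*l^3/4 + 9*l^2/8 + 7*l/8 - 1/4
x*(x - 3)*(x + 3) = x^3 - 9*x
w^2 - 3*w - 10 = (w - 5)*(w + 2)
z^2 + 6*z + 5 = (z + 1)*(z + 5)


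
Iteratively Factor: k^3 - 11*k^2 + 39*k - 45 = (k - 3)*(k^2 - 8*k + 15) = (k - 3)^2*(k - 5)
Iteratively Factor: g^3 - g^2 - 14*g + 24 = (g + 4)*(g^2 - 5*g + 6) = (g - 2)*(g + 4)*(g - 3)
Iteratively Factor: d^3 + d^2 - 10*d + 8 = (d + 4)*(d^2 - 3*d + 2) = (d - 1)*(d + 4)*(d - 2)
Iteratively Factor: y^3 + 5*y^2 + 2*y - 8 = (y - 1)*(y^2 + 6*y + 8) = (y - 1)*(y + 4)*(y + 2)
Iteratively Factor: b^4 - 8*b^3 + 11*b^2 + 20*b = (b)*(b^3 - 8*b^2 + 11*b + 20) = b*(b - 4)*(b^2 - 4*b - 5) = b*(b - 5)*(b - 4)*(b + 1)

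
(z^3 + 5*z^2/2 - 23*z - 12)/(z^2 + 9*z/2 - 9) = (2*z^2 - 7*z - 4)/(2*z - 3)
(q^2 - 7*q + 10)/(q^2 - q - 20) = (q - 2)/(q + 4)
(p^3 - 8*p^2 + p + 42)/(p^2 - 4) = (p^2 - 10*p + 21)/(p - 2)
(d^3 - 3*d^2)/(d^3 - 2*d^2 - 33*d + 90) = d^2/(d^2 + d - 30)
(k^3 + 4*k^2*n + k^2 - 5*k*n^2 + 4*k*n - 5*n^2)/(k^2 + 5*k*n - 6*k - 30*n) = (k^2 - k*n + k - n)/(k - 6)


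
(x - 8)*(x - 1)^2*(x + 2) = x^4 - 8*x^3 - 3*x^2 + 26*x - 16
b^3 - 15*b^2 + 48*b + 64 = (b - 8)^2*(b + 1)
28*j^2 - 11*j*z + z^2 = (-7*j + z)*(-4*j + z)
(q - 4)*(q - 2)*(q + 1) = q^3 - 5*q^2 + 2*q + 8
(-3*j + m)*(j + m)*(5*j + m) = -15*j^3 - 13*j^2*m + 3*j*m^2 + m^3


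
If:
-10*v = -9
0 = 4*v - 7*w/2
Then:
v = 9/10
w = 36/35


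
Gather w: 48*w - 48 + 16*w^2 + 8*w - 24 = 16*w^2 + 56*w - 72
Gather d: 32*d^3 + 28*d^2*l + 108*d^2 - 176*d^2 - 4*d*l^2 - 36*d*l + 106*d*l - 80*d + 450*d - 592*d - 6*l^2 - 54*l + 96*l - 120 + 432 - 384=32*d^3 + d^2*(28*l - 68) + d*(-4*l^2 + 70*l - 222) - 6*l^2 + 42*l - 72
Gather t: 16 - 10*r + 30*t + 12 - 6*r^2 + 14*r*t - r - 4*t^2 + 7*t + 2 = -6*r^2 - 11*r - 4*t^2 + t*(14*r + 37) + 30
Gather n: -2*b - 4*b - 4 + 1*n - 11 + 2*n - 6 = -6*b + 3*n - 21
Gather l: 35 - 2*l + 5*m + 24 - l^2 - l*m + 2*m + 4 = -l^2 + l*(-m - 2) + 7*m + 63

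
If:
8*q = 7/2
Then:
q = 7/16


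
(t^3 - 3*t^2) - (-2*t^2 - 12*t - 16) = t^3 - t^2 + 12*t + 16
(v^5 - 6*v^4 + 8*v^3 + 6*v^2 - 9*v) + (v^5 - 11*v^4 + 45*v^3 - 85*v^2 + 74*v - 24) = 2*v^5 - 17*v^4 + 53*v^3 - 79*v^2 + 65*v - 24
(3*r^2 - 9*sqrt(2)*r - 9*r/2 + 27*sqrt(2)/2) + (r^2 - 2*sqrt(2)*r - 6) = 4*r^2 - 11*sqrt(2)*r - 9*r/2 - 6 + 27*sqrt(2)/2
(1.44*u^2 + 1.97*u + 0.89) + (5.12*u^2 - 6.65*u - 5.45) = 6.56*u^2 - 4.68*u - 4.56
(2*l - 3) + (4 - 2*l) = 1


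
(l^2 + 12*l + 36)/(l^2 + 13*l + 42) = (l + 6)/(l + 7)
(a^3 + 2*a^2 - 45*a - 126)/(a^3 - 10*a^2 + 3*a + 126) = (a + 6)/(a - 6)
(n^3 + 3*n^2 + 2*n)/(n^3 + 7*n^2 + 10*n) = (n + 1)/(n + 5)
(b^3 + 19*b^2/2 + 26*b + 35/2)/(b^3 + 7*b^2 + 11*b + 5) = (b + 7/2)/(b + 1)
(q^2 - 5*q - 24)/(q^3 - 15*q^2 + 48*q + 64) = (q + 3)/(q^2 - 7*q - 8)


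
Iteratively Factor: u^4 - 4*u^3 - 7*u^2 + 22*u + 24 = (u - 4)*(u^3 - 7*u - 6) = (u - 4)*(u - 3)*(u^2 + 3*u + 2) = (u - 4)*(u - 3)*(u + 2)*(u + 1)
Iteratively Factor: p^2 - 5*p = (p - 5)*(p)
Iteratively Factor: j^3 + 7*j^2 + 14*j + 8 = (j + 1)*(j^2 + 6*j + 8) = (j + 1)*(j + 2)*(j + 4)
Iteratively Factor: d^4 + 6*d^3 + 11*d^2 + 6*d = (d + 1)*(d^3 + 5*d^2 + 6*d) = d*(d + 1)*(d^2 + 5*d + 6) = d*(d + 1)*(d + 2)*(d + 3)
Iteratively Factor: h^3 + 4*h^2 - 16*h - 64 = (h + 4)*(h^2 - 16) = (h + 4)^2*(h - 4)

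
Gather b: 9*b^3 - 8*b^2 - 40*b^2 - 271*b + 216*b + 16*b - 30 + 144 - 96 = 9*b^3 - 48*b^2 - 39*b + 18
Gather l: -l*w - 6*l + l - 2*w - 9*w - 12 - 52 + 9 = l*(-w - 5) - 11*w - 55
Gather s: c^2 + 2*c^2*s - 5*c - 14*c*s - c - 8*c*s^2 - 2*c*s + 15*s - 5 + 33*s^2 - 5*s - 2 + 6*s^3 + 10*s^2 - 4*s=c^2 - 6*c + 6*s^3 + s^2*(43 - 8*c) + s*(2*c^2 - 16*c + 6) - 7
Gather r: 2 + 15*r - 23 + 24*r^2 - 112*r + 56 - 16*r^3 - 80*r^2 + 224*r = -16*r^3 - 56*r^2 + 127*r + 35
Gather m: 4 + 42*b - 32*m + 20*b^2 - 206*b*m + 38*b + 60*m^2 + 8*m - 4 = 20*b^2 + 80*b + 60*m^2 + m*(-206*b - 24)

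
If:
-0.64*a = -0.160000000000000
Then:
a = 0.25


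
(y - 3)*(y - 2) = y^2 - 5*y + 6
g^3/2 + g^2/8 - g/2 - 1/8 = (g/2 + 1/2)*(g - 1)*(g + 1/4)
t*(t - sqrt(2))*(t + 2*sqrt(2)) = t^3 + sqrt(2)*t^2 - 4*t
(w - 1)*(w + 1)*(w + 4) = w^3 + 4*w^2 - w - 4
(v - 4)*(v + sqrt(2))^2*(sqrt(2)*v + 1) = sqrt(2)*v^4 - 4*sqrt(2)*v^3 + 5*v^3 - 20*v^2 + 4*sqrt(2)*v^2 - 16*sqrt(2)*v + 2*v - 8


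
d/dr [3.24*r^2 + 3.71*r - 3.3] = 6.48*r + 3.71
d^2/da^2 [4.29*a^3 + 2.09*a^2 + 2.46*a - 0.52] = 25.74*a + 4.18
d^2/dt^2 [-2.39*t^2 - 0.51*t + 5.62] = -4.78000000000000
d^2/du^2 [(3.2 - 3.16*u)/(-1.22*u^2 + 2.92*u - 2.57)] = ((26.2624 - 23.1312*u)*(1.22*u^2 - 2.92*u + 2.57) + (2.44*u - 2.92)*(3.16*u - 3.2)*(4.88*u - 5.84))/(1.22*u^2 - 2.92*u + 2.57)^3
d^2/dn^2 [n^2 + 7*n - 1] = 2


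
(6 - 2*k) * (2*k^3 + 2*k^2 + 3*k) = -4*k^4 + 8*k^3 + 6*k^2 + 18*k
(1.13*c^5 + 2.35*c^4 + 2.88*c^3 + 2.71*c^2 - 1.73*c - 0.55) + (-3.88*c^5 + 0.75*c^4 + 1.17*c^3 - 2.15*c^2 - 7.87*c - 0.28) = -2.75*c^5 + 3.1*c^4 + 4.05*c^3 + 0.56*c^2 - 9.6*c - 0.83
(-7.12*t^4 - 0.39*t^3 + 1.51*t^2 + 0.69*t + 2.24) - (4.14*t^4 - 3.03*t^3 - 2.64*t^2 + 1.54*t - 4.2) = -11.26*t^4 + 2.64*t^3 + 4.15*t^2 - 0.85*t + 6.44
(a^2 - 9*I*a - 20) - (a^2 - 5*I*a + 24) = -4*I*a - 44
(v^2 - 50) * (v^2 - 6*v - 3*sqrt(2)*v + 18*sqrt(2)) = v^4 - 6*v^3 - 3*sqrt(2)*v^3 - 50*v^2 + 18*sqrt(2)*v^2 + 150*sqrt(2)*v + 300*v - 900*sqrt(2)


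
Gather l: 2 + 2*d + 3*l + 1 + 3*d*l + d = 3*d + l*(3*d + 3) + 3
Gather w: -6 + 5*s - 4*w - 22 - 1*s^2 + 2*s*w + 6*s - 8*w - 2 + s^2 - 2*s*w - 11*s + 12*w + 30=0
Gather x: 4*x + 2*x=6*x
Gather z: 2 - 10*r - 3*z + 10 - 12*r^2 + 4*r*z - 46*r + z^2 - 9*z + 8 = -12*r^2 - 56*r + z^2 + z*(4*r - 12) + 20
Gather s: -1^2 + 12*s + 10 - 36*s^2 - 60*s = -36*s^2 - 48*s + 9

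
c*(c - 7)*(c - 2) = c^3 - 9*c^2 + 14*c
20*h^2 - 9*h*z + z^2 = (-5*h + z)*(-4*h + z)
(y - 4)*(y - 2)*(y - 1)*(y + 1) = y^4 - 6*y^3 + 7*y^2 + 6*y - 8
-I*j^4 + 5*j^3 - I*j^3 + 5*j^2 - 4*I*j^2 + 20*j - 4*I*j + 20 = (j - 2*I)*(j + 2*I)*(j + 5*I)*(-I*j - I)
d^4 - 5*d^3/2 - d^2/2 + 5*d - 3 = (d - 3/2)*(d - 1)*(d - sqrt(2))*(d + sqrt(2))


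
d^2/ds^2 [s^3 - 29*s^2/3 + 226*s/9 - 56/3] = 6*s - 58/3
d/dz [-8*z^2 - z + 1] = -16*z - 1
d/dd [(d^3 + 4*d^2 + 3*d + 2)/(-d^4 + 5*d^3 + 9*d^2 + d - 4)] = (d^6 + 8*d^5 - 2*d^4 - 20*d^3 - 65*d^2 - 68*d - 14)/(d^8 - 10*d^7 + 7*d^6 + 88*d^5 + 99*d^4 - 22*d^3 - 71*d^2 - 8*d + 16)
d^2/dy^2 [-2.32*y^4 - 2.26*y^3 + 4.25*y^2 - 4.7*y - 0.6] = -27.84*y^2 - 13.56*y + 8.5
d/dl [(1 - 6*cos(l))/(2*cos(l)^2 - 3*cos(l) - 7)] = (-12*cos(l)^2 + 4*cos(l) - 45)*sin(l)/(3*cos(l) - cos(2*l) + 6)^2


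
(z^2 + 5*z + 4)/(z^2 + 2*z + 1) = (z + 4)/(z + 1)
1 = 1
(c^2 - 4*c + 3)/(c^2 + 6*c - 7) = (c - 3)/(c + 7)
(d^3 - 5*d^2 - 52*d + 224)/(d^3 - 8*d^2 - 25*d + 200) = (d^2 + 3*d - 28)/(d^2 - 25)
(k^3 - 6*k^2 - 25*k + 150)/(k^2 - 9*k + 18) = (k^2 - 25)/(k - 3)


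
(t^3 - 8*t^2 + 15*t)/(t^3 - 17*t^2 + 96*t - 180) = t*(t - 3)/(t^2 - 12*t + 36)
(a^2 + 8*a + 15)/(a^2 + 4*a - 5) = (a + 3)/(a - 1)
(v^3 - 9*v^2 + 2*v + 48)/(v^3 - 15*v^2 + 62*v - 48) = (v^2 - v - 6)/(v^2 - 7*v + 6)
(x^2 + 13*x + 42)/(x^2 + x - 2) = (x^2 + 13*x + 42)/(x^2 + x - 2)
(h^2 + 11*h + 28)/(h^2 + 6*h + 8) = (h + 7)/(h + 2)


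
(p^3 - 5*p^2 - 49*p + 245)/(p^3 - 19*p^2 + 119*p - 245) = (p + 7)/(p - 7)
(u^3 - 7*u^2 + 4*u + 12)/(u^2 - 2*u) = u - 5 - 6/u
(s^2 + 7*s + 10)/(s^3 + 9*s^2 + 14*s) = (s + 5)/(s*(s + 7))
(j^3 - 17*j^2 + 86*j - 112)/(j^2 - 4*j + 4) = (j^2 - 15*j + 56)/(j - 2)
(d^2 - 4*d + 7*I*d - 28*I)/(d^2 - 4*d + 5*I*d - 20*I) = (d + 7*I)/(d + 5*I)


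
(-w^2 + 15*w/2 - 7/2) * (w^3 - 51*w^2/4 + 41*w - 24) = -w^5 + 81*w^4/4 - 1121*w^3/8 + 3009*w^2/8 - 647*w/2 + 84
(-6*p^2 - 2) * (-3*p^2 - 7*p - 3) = 18*p^4 + 42*p^3 + 24*p^2 + 14*p + 6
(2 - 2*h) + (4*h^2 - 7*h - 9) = 4*h^2 - 9*h - 7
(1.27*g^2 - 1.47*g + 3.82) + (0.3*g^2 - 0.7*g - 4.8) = 1.57*g^2 - 2.17*g - 0.98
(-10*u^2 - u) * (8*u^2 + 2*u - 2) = -80*u^4 - 28*u^3 + 18*u^2 + 2*u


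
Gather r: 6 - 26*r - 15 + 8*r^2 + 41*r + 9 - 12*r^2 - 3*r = -4*r^2 + 12*r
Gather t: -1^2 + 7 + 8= 14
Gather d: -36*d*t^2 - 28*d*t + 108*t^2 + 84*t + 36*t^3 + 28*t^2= d*(-36*t^2 - 28*t) + 36*t^3 + 136*t^2 + 84*t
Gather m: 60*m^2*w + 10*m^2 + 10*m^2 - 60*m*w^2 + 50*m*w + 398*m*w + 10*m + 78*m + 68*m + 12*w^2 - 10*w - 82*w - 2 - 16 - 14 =m^2*(60*w + 20) + m*(-60*w^2 + 448*w + 156) + 12*w^2 - 92*w - 32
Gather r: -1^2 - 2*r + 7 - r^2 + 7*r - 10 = -r^2 + 5*r - 4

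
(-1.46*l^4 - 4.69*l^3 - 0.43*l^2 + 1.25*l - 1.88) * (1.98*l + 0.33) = -2.8908*l^5 - 9.768*l^4 - 2.3991*l^3 + 2.3331*l^2 - 3.3099*l - 0.6204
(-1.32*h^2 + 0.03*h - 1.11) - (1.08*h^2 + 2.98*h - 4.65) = -2.4*h^2 - 2.95*h + 3.54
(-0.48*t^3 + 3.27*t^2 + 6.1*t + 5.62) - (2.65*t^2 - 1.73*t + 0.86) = -0.48*t^3 + 0.62*t^2 + 7.83*t + 4.76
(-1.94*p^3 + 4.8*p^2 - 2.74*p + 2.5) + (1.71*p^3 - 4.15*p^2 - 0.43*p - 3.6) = -0.23*p^3 + 0.649999999999999*p^2 - 3.17*p - 1.1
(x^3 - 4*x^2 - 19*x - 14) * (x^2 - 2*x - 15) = x^5 - 6*x^4 - 26*x^3 + 84*x^2 + 313*x + 210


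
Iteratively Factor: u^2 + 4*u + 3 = (u + 3)*(u + 1)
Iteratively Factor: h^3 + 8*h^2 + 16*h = (h + 4)*(h^2 + 4*h) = h*(h + 4)*(h + 4)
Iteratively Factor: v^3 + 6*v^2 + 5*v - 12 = (v + 3)*(v^2 + 3*v - 4) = (v - 1)*(v + 3)*(v + 4)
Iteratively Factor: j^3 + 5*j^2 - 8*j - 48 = (j + 4)*(j^2 + j - 12) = (j - 3)*(j + 4)*(j + 4)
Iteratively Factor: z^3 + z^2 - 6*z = (z - 2)*(z^2 + 3*z) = (z - 2)*(z + 3)*(z)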